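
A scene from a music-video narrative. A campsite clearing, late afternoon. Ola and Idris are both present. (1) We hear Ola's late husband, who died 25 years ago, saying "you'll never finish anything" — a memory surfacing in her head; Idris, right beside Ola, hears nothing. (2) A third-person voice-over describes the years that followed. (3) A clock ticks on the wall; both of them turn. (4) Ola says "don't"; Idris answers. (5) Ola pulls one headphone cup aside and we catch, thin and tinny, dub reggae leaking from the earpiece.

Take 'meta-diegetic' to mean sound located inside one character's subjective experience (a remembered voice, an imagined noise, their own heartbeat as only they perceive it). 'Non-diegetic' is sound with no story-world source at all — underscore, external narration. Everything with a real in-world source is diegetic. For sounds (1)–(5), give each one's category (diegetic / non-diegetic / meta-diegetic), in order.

meta-diegetic, non-diegetic, diegetic, diegetic, diegetic

Sound (1): the voice is a memory playing only inside Ola's mind; Idris can't hear it, so meta-diegetic.
(2) is non-diegetic: the narrator exists outside the story world, addressing only the audience.
(3) is diegetic: an in-world source (a clock); characters could hear it.
Sound (4): spoken by a character present in the story world, so diegetic.
Sound (5): it's leaking from a physical pair of headphones in the scene, so diegetic.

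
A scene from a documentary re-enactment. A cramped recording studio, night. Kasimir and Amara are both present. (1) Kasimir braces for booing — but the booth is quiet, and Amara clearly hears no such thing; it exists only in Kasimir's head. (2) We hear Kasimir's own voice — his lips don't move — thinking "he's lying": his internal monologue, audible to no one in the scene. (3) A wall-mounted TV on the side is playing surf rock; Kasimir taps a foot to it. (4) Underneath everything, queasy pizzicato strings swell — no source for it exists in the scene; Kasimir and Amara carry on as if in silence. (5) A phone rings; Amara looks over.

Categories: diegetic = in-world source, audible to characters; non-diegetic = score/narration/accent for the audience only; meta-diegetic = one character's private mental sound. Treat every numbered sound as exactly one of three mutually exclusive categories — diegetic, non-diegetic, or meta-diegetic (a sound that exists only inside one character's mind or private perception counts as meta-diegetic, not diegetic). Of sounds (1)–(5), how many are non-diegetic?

(1) is meta-diegetic: the sound is imagined by Kasimir; nothing in the story world is producing it and Amara can't hear it.
(2) is meta-diegetic: Kasimir's thought-voice: a private mental sound no other character can hear.
(3) a wall-mounted TV is a physical source in the scene and Kasimir reacts to it → diegetic.
Sound (4): it has no source in the story world and no character can hear it — it's underscore, so non-diegetic.
(5) a phone is a real object/event in the scene's world → diegetic.
So 1 of the 5 is non-diegetic: (4).

1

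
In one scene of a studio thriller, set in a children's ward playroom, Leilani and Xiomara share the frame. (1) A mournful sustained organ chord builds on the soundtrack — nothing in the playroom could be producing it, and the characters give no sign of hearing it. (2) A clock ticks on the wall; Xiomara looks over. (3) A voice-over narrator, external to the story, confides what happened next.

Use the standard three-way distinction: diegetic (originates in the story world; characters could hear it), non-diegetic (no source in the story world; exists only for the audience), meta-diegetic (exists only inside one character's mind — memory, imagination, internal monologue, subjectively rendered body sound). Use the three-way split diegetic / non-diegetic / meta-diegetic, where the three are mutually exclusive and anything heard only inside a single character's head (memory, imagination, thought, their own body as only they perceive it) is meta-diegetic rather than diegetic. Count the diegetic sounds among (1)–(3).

Sound (1): score with no on-screen or off-screen source; it exists for the audience alone, so non-diegetic.
Sound (2): an in-world source (a clock); characters could hear it, so diegetic.
Sound (3): commentary laid over the scene from outside the fiction, so non-diegetic.
Diegetic: (2) — that's 1.

1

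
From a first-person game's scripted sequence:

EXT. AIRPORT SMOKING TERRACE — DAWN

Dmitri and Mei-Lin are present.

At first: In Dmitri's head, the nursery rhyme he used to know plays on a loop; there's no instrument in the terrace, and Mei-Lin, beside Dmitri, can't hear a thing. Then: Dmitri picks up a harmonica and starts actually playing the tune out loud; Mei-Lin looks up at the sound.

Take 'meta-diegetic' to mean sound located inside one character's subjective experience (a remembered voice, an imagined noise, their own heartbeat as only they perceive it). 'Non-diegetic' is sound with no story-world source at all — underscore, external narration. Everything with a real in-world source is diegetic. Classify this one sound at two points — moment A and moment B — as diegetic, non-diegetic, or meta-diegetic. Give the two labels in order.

meta-diegetic, diegetic

Moment A: the tune exists only as Dmitri's private memory; Mei-Lin can't hear it → meta-diegetic.
Moment B: Dmitri is now producing it live on a harmonica, in the room, and Mei-Lin hears it → diegetic.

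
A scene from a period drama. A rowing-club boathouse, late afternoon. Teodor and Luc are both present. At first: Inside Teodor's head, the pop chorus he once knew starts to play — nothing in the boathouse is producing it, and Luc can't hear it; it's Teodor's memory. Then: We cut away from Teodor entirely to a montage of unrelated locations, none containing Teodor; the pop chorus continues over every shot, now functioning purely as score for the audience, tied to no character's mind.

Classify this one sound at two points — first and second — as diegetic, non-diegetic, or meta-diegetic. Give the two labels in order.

First: the music lives inside Teodor's mind alone; Luc can't hear it → meta-diegetic.
Second: once it plays over shots Teodor isn't in, detached from any character's subjectivity, it's conventional underscore → non-diegetic.

meta-diegetic, non-diegetic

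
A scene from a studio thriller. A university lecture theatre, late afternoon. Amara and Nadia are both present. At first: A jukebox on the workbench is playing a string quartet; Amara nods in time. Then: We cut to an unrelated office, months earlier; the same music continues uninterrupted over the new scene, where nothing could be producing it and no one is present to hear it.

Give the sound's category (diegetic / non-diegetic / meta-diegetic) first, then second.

First: a jukebox is a real in-scene source and Amara reacts to it → diegetic.
Second: there is no longer any in-world source and no one can hear it — it has become underscore → non-diegetic.

diegetic, non-diegetic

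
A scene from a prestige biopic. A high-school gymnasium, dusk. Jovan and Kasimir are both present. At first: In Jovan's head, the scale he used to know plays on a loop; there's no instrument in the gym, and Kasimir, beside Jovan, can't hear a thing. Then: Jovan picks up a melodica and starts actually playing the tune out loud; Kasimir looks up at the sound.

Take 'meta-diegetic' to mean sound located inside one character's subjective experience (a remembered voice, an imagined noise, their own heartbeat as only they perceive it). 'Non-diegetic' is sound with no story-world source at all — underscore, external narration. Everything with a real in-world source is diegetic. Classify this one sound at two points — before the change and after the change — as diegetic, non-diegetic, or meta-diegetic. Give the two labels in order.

meta-diegetic, diegetic

Before the change: the tune exists only as Jovan's private memory; Kasimir can't hear it → meta-diegetic.
After the change: Jovan is now producing it live on a melodica, in the room, and Kasimir hears it → diegetic.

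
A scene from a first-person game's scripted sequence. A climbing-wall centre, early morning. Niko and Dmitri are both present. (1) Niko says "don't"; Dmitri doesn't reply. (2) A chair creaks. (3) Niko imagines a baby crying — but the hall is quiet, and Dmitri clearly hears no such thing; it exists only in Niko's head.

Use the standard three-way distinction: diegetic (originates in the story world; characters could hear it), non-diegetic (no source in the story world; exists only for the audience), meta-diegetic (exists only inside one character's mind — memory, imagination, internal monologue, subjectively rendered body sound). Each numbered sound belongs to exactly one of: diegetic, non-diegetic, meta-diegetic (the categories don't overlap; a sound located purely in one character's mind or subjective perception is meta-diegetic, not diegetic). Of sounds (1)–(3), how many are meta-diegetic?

(1) is diegetic: on-screen dialogue — Niko speaks and Dmitri is there to hear.
(2) is diegetic: the sound comes from a chair physically present in the location.
Sound (3): the sound is imagined by Niko; nothing in the story world is producing it and Dmitri can't hear it, so meta-diegetic.
Meta-diegetic: (3) — that's 1.

1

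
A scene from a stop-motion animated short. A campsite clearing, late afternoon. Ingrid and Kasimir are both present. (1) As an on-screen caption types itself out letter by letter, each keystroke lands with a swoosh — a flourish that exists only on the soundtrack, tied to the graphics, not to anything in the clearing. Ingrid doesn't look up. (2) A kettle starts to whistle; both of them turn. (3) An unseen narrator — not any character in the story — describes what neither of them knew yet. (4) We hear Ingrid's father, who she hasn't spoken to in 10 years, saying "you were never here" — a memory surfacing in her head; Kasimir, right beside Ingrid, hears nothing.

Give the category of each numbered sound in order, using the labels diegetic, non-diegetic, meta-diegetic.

non-diegetic, diegetic, non-diegetic, meta-diegetic

Sound (1): it accompanies on-screen graphics, not anything inside the story world, so non-diegetic.
(2) is diegetic: a kettle is a real object/event in the scene's world.
(3) is non-diegetic: the narrator exists outside the story world, addressing only the audience.
(4) a remembered line, private to Ingrid — not present in the room, not audible to Kasimir → meta-diegetic.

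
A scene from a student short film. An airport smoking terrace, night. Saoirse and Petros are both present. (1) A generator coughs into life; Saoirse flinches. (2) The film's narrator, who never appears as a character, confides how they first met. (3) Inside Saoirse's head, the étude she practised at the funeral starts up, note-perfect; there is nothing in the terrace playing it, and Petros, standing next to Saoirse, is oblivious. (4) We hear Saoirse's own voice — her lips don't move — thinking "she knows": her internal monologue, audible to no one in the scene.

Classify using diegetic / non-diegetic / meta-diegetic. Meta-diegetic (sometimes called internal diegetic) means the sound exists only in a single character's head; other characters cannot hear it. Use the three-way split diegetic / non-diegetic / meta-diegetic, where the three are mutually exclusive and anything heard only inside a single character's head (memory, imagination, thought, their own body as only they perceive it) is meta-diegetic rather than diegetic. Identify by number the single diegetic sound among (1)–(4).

(1) is diegetic: an in-world source (a generator); characters could hear it.
Sound (2): the narrator exists outside the story world, addressing only the audience, so non-diegetic.
Sound (3): it lives in Saoirse's subjectivity, not in the terrace, so meta-diegetic.
(4) is meta-diegetic: internal monologue — inside Saoirse's mind, not spoken into the scene.
Only (1) is diegetic.

1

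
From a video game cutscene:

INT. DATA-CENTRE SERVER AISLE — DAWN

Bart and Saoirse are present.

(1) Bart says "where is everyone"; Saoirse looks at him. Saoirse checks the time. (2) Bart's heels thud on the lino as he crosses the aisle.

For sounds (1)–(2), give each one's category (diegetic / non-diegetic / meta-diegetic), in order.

(1) is diegetic: spoken by a character present in the story world.
Sound (2): Bart's footsteps are produced in the story world, so diegetic.

diegetic, diegetic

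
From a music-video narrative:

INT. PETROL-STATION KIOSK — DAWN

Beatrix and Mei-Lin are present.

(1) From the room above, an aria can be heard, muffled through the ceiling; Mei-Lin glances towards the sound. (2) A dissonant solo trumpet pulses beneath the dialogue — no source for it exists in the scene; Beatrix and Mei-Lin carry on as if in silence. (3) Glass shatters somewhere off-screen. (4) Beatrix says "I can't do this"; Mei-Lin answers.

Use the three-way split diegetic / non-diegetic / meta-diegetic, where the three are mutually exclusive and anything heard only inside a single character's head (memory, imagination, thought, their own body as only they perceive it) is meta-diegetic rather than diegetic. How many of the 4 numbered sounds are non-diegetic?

1

(1) off-screen diegetic: the source is out of frame but still in the story's space → diegetic.
(2) score with no on-screen or off-screen source; it exists for the audience alone → non-diegetic.
(3) is diegetic: an in-world source (glass); characters could hear it.
(4) Beatrix is a character speaking aloud in the scene → diegetic.
So 1 of the 4 is non-diegetic: (2).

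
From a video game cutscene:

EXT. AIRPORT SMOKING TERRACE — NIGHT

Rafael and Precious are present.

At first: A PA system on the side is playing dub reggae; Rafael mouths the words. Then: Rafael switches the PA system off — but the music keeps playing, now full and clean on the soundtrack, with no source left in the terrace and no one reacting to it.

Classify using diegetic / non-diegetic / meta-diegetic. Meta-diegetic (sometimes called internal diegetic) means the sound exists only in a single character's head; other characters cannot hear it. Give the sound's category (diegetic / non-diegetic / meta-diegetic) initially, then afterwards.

diegetic, non-diegetic

Initially: a PA system is a real in-scene source and Rafael reacts to it → diegetic.
Afterwards: there is no longer any in-world source and no one can hear it — it has become underscore → non-diegetic.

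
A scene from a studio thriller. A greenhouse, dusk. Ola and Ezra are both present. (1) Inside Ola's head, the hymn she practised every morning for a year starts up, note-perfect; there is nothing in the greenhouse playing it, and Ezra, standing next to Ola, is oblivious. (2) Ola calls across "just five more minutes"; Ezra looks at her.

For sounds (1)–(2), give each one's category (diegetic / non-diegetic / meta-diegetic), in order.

Sound (1): the music is a memory playing inside Ola's mind alone; no real-world source, Ezra can't hear it, so meta-diegetic.
(2) on-screen dialogue — Ola speaks and Ezra is there to hear → diegetic.

meta-diegetic, diegetic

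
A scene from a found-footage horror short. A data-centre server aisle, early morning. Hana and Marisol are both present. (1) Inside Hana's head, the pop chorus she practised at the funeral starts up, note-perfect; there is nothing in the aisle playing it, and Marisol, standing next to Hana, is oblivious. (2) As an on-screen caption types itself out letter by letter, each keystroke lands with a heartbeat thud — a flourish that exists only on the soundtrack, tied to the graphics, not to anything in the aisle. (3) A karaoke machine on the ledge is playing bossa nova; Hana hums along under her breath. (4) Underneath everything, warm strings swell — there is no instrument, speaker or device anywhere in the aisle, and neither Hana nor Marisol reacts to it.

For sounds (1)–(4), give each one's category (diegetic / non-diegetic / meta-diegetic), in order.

(1) is meta-diegetic: remembered music, private to Hana — Marisol is oblivious because it isn't in the room.
(2) it accompanies on-screen graphics, not anything inside the story world → non-diegetic.
Sound (3): source music from a karaoke machine, which exists in the story world, so diegetic.
(4) nothing in the aisle produces it and the characters don't hear it — pure soundtrack → non-diegetic.

meta-diegetic, non-diegetic, diegetic, non-diegetic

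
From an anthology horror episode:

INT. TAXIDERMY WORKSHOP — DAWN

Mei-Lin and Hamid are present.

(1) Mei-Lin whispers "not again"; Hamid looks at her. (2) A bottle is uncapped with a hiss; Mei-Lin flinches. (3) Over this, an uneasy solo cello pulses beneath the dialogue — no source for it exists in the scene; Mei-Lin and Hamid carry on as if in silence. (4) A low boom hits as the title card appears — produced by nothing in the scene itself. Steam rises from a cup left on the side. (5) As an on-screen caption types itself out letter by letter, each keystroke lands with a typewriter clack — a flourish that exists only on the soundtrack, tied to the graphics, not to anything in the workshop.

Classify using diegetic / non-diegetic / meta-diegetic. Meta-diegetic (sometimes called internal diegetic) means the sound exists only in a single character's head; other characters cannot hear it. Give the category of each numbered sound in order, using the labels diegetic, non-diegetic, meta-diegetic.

(1) is diegetic: spoken by a character present in the story world.
(2) is diegetic: an in-world source (a bottle); characters could hear it.
(3) score with no on-screen or off-screen source; it exists for the audience alone → non-diegetic.
Sound (4): it's a sound-design accent with no in-world source; no one in the scene can hear it, so non-diegetic.
(5) is non-diegetic: it accompanies on-screen graphics, not anything inside the story world.

diegetic, diegetic, non-diegetic, non-diegetic, non-diegetic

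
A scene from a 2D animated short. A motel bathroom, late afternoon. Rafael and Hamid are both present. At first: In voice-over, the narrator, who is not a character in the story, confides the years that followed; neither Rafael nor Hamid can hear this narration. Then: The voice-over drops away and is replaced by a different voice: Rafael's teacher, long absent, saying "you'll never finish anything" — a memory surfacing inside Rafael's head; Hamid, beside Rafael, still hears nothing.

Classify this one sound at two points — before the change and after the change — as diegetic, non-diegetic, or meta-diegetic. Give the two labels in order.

non-diegetic, meta-diegetic

Before the change: the external narrator addresses only the audience — outside the story world → non-diegetic.
After the change: the replacement voice is a memory inside Rafael's mind specifically → meta-diegetic.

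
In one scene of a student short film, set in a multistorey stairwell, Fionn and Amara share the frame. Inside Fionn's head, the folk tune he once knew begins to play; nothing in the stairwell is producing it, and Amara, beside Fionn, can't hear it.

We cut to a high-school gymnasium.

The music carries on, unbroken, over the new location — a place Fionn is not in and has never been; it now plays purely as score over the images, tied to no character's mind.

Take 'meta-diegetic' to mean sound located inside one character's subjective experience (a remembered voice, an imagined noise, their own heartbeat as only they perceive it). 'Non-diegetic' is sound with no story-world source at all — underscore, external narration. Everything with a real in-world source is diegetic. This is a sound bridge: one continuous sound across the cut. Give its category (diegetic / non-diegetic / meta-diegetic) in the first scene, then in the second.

meta-diegetic, non-diegetic

Scene one: the music exists only inside Fionn's mind; Amara can't hear it → meta-diegetic.
Scene two: it's detached from Fionn entirely and plays over unrelated images with no in-world source — conventional underscore → non-diegetic.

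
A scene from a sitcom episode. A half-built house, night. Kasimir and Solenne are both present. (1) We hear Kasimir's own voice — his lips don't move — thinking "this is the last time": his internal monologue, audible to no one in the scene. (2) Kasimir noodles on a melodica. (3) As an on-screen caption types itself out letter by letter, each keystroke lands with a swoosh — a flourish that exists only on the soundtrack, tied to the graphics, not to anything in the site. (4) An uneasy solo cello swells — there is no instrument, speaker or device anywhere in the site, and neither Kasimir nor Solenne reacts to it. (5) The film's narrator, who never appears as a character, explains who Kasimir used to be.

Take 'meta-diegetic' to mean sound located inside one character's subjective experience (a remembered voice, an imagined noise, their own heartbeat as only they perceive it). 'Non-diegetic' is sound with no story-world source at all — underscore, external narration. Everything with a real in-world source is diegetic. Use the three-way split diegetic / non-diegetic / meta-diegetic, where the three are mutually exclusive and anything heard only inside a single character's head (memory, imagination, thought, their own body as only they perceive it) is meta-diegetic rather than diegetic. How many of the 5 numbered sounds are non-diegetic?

3

(1) is meta-diegetic: Kasimir's thought-voice: a private mental sound no other character can hear.
Sound (2): the instrument and the performer are both in the scene, so diegetic.
Sound (3): the caption isn't part of the story world, so neither is the sound tied to it, so non-diegetic.
(4) is non-diegetic: score with no on-screen or off-screen source; it exists for the audience alone.
(5) is non-diegetic: external voice-over — not a character, not heard by anyone in the scene.
Non-diegetic: (3), (4), (5) — that's 3.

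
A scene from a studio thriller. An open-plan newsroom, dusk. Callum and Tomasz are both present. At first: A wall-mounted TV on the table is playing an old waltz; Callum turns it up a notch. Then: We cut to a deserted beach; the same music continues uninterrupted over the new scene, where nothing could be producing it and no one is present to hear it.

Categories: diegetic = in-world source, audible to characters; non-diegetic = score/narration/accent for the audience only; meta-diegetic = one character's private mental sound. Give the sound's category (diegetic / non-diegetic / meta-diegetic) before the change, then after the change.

diegetic, non-diegetic

Before the change: a wall-mounted TV is a real in-scene source and Callum reacts to it → diegetic.
After the change: there is no longer any in-world source and no one can hear it — it has become underscore → non-diegetic.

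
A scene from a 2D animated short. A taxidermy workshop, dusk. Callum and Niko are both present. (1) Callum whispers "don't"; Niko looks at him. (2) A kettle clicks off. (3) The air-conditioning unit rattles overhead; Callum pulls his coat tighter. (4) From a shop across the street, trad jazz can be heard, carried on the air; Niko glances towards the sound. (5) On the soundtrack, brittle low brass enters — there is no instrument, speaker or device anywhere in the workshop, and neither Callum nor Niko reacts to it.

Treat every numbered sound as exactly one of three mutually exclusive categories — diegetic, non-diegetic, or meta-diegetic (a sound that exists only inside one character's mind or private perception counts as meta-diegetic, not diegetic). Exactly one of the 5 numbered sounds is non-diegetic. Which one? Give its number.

5

(1) spoken by a character present in the story world → diegetic.
(2) is diegetic: an in-world source (a kettle); characters could hear it.
(3) it's the actual ambient sound of the location → diegetic.
Sound (4): off-screen diegetic: the source is out of frame but still in the story's space, so diegetic.
(5) is non-diegetic: it has no source in the story world and no character can hear it — it's underscore.
Only (5) is non-diegetic.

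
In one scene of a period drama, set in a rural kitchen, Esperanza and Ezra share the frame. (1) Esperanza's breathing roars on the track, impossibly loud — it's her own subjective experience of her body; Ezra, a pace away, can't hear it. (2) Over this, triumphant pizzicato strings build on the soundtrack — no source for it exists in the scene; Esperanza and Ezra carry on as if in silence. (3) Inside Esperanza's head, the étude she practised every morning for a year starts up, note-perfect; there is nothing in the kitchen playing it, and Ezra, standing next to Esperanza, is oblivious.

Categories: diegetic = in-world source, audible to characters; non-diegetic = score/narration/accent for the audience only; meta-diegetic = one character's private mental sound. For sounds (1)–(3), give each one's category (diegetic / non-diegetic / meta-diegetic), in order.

(1) is meta-diegetic: it's Esperanza's internal bodily sensation rendered as sound; only Esperanza 'hears' it.
(2) is non-diegetic: score with no on-screen or off-screen source; it exists for the audience alone.
Sound (3): the music is a memory playing inside Esperanza's mind alone; no real-world source, Ezra can't hear it, so meta-diegetic.

meta-diegetic, non-diegetic, meta-diegetic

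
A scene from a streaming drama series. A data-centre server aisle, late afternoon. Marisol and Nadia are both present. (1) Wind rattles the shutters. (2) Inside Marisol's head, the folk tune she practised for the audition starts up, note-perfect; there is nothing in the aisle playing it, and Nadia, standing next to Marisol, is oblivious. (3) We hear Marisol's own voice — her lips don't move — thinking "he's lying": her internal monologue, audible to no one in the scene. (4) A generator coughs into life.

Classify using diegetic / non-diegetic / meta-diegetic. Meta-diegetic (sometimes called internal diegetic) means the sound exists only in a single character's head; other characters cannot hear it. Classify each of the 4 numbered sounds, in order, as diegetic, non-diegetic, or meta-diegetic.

Sound (1): ambient/room sound belonging to the story's physical space, so diegetic.
Sound (2): the music is a memory playing inside Marisol's mind alone; no real-world source, Nadia can't hear it, so meta-diegetic.
(3) it's Marisol's unspoken thought, heard only by the audience via her subjectivity → meta-diegetic.
Sound (4): an in-world source (a generator); characters could hear it, so diegetic.

diegetic, meta-diegetic, meta-diegetic, diegetic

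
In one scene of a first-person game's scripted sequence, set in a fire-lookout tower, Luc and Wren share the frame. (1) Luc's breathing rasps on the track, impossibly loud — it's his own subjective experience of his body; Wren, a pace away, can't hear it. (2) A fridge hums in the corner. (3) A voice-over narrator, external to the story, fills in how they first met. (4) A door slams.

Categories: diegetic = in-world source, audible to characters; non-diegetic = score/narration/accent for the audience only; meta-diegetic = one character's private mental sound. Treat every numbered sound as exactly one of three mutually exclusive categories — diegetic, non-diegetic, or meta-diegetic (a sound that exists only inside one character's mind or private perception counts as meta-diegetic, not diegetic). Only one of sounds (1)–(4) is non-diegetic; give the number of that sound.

(1) is meta-diegetic: point-of-audition from inside Luc's body; not a sound in the room.
(2) is diegetic: a fridge is part of the location's real environment.
(3) the narrator exists outside the story world, addressing only the audience → non-diegetic.
(4) is diegetic: the sound comes from a door physically present in the location.
Only (3) is non-diegetic.

3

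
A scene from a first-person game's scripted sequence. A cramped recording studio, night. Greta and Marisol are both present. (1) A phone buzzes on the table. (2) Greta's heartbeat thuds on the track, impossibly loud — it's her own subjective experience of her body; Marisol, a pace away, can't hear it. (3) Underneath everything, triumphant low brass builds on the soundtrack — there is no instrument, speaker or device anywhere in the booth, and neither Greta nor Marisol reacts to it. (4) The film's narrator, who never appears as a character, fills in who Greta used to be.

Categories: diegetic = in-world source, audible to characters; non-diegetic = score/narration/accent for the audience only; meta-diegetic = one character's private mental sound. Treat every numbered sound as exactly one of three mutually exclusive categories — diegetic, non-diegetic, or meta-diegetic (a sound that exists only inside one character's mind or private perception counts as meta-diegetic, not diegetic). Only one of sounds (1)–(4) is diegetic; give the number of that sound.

1

(1) is diegetic: the sound comes from a phone physically present in the location.
(2) it's Greta's internal bodily sensation rendered as sound; only Greta 'hears' it → meta-diegetic.
(3) is non-diegetic: it has no source in the story world and no character can hear it — it's underscore.
Sound (4): commentary laid over the scene from outside the fiction, so non-diegetic.
Only (1) is diegetic.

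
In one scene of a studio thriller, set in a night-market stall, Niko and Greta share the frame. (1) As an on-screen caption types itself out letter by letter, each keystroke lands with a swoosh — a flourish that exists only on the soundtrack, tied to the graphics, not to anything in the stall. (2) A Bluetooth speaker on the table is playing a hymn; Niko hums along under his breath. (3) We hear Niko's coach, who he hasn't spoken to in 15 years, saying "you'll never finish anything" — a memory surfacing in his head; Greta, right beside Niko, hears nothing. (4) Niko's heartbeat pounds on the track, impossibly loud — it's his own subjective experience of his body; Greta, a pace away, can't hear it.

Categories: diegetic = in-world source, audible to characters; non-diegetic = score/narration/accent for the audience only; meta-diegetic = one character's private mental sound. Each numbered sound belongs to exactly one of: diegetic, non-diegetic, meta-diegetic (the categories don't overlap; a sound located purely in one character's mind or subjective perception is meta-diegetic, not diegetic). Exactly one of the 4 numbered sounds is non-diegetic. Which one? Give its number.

1

(1) the caption isn't part of the story world, so neither is the sound tied to it → non-diegetic.
(2) the music comes from an on-screen device that Niko responds to → diegetic.
(3) a remembered line, private to Niko — not present in the room, not audible to Greta → meta-diegetic.
(4) a subjective body sound — Niko's private perception, inaudible to Greta → meta-diegetic.
Only (1) is non-diegetic.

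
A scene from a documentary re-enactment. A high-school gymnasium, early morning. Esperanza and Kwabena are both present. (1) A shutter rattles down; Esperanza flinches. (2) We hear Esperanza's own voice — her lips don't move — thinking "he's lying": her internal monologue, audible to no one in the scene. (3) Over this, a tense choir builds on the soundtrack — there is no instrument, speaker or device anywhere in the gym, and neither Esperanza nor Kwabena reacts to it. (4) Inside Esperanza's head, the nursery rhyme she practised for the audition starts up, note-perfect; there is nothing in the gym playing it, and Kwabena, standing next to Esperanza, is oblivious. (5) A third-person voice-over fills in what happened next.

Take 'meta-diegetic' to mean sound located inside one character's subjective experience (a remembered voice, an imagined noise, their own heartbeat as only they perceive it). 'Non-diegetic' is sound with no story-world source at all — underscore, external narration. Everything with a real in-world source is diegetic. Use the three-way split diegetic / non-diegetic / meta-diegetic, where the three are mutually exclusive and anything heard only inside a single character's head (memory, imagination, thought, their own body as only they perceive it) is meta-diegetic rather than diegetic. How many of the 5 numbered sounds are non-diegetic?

(1) a shutter is a real object/event in the scene's world → diegetic.
(2) is meta-diegetic: Esperanza's thought-voice: a private mental sound no other character can hear.
(3) is non-diegetic: score with no on-screen or off-screen source; it exists for the audience alone.
(4) is meta-diegetic: it lives in Esperanza's subjectivity, not in the gym.
(5) the narrator exists outside the story world, addressing only the audience → non-diegetic.
So 2 of the 5 are non-diegetic: (3), (5).

2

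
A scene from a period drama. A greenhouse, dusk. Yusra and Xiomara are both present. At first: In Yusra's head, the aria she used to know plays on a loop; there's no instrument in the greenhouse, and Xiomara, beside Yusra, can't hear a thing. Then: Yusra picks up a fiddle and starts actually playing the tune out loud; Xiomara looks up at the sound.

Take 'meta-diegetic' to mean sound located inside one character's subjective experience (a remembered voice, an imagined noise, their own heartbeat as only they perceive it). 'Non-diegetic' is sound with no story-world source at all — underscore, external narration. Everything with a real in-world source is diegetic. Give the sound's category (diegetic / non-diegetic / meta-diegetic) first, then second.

meta-diegetic, diegetic

First: the tune exists only as Yusra's private memory; Xiomara can't hear it → meta-diegetic.
Second: Yusra is now producing it live on a fiddle, in the room, and Xiomara hears it → diegetic.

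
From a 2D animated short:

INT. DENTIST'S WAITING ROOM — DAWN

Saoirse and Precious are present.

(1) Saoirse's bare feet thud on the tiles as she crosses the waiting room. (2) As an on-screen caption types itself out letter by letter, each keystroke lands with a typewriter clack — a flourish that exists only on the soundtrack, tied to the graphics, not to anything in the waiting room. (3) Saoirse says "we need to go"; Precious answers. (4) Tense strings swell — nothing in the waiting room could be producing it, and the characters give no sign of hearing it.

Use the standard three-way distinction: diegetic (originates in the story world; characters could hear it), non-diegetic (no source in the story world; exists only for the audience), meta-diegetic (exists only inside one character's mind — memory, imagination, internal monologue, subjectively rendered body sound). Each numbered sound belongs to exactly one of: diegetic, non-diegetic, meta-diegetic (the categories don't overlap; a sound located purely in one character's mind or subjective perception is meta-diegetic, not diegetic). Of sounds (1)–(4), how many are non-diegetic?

2

(1) is diegetic: it's the physical sound of Saoirse moving in the space.
Sound (2): it accompanies on-screen graphics, not anything inside the story world, so non-diegetic.
Sound (3): spoken by a character present in the story world, so diegetic.
(4) score with no on-screen or off-screen source; it exists for the audience alone → non-diegetic.
So 2 of the 4 are non-diegetic: (2), (4).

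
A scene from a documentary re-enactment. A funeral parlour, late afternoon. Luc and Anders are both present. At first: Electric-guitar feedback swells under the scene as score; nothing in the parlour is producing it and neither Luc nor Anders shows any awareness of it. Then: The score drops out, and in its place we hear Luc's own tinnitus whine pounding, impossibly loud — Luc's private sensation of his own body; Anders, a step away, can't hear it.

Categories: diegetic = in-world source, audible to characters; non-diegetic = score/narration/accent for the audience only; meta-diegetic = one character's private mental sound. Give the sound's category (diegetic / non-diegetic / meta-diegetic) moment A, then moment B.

non-diegetic, meta-diegetic

Moment A: underscore with no in-world source, inaudible to the characters → non-diegetic.
Moment B: the body sound is Luc's subjective perception alone — Anders can't hear it → meta-diegetic.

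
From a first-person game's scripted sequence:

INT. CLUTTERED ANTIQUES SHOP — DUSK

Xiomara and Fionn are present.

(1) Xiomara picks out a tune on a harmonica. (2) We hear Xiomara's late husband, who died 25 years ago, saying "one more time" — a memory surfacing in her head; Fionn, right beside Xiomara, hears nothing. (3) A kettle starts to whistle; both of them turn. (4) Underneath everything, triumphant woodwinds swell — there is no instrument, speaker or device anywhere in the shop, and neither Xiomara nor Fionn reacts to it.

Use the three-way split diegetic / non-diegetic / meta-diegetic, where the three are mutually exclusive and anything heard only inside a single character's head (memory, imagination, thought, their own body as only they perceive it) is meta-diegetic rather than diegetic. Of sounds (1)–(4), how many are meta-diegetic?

Sound (1): the instrument and the performer are both in the scene, so diegetic.
(2) is meta-diegetic: a remembered line, private to Xiomara — not present in the room, not audible to Fionn.
Sound (3): the sound comes from a kettle physically present in the location, so diegetic.
Sound (4): score with no on-screen or off-screen source; it exists for the audience alone, so non-diegetic.
So 1 of the 4 is meta-diegetic: (2).

1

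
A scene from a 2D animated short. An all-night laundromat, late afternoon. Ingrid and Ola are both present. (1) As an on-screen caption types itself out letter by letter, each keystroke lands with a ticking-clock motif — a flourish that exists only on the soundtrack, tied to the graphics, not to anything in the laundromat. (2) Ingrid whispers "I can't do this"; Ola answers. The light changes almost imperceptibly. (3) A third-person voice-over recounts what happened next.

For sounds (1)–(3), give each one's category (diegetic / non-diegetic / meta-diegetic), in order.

Sound (1): it accompanies on-screen graphics, not anything inside the story world, so non-diegetic.
Sound (2): on-screen dialogue — Ingrid speaks and Ola is there to hear, so diegetic.
(3) commentary laid over the scene from outside the fiction → non-diegetic.

non-diegetic, diegetic, non-diegetic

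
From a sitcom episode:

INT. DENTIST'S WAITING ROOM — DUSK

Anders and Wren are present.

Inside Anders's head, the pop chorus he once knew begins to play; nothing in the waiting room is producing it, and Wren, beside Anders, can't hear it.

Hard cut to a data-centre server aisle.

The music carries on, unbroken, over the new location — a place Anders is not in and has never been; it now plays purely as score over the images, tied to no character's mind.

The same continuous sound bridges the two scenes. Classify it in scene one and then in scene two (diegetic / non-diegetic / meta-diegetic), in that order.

meta-diegetic, non-diegetic

Scene one: the music exists only inside Anders's mind; Wren can't hear it → meta-diegetic.
Scene two: it's detached from Anders entirely and plays over unrelated images with no in-world source — conventional underscore → non-diegetic.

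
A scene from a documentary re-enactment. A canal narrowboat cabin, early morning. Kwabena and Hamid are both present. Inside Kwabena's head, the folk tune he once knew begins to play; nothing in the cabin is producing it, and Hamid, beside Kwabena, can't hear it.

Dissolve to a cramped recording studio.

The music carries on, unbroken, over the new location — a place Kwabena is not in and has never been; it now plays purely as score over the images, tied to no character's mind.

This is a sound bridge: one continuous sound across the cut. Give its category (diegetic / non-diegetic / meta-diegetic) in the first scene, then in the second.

meta-diegetic, non-diegetic

Scene one: the music exists only inside Kwabena's mind; Hamid can't hear it → meta-diegetic.
Scene two: it's detached from Kwabena entirely and plays over unrelated images with no in-world source — conventional underscore → non-diegetic.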